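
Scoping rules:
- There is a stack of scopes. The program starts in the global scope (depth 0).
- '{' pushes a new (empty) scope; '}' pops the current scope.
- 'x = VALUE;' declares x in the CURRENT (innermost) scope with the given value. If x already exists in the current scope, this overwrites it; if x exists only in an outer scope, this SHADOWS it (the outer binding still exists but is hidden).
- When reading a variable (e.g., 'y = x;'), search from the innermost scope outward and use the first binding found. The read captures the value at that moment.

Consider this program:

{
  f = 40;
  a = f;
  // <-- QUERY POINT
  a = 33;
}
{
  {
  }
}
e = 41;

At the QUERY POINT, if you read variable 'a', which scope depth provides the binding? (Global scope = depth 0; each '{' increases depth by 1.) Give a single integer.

Answer: 1

Derivation:
Step 1: enter scope (depth=1)
Step 2: declare f=40 at depth 1
Step 3: declare a=(read f)=40 at depth 1
Visible at query point: a=40 f=40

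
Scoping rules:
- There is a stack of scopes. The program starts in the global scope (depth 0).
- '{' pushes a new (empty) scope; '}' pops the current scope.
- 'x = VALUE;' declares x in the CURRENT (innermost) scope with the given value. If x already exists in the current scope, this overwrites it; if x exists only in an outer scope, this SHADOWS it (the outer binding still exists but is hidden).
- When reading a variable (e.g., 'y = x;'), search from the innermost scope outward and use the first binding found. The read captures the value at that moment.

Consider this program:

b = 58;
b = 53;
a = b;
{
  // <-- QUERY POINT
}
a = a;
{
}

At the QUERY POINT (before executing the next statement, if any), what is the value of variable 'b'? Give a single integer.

Answer: 53

Derivation:
Step 1: declare b=58 at depth 0
Step 2: declare b=53 at depth 0
Step 3: declare a=(read b)=53 at depth 0
Step 4: enter scope (depth=1)
Visible at query point: a=53 b=53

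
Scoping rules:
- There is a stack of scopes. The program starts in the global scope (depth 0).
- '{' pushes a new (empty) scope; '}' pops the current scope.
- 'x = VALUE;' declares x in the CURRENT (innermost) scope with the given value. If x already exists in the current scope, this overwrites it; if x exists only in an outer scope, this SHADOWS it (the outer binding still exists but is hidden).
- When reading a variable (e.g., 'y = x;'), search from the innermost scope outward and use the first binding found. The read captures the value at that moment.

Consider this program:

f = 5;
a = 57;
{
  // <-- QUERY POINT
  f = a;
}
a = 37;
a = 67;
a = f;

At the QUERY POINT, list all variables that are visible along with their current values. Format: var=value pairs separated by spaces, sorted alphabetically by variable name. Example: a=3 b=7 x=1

Answer: a=57 f=5

Derivation:
Step 1: declare f=5 at depth 0
Step 2: declare a=57 at depth 0
Step 3: enter scope (depth=1)
Visible at query point: a=57 f=5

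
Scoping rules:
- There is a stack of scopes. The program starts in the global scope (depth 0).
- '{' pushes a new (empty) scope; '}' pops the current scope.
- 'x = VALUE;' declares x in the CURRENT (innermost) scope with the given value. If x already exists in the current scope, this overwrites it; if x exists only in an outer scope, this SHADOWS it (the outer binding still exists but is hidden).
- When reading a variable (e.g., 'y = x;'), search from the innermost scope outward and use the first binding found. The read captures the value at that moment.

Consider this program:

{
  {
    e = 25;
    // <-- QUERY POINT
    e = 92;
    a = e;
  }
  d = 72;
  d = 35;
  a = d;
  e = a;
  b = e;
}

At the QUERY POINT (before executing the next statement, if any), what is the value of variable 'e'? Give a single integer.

Step 1: enter scope (depth=1)
Step 2: enter scope (depth=2)
Step 3: declare e=25 at depth 2
Visible at query point: e=25

Answer: 25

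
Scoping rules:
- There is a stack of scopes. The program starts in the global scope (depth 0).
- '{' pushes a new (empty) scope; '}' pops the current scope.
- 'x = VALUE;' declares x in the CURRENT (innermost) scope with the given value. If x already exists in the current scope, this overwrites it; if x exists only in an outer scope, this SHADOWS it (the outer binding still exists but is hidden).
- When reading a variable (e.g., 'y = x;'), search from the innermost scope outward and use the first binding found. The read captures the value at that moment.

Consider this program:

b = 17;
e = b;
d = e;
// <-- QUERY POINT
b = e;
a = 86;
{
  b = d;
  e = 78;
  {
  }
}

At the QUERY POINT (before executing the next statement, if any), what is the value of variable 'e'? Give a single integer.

Step 1: declare b=17 at depth 0
Step 2: declare e=(read b)=17 at depth 0
Step 3: declare d=(read e)=17 at depth 0
Visible at query point: b=17 d=17 e=17

Answer: 17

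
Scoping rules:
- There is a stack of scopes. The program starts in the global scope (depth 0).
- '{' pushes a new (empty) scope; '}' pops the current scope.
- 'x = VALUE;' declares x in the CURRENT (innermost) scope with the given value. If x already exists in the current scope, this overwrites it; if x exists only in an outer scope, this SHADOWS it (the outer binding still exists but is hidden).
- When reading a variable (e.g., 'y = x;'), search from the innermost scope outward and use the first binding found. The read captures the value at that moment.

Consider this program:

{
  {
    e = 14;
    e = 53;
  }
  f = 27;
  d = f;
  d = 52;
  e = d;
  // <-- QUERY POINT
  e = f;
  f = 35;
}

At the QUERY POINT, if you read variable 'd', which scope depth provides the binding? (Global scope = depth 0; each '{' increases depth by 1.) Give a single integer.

Step 1: enter scope (depth=1)
Step 2: enter scope (depth=2)
Step 3: declare e=14 at depth 2
Step 4: declare e=53 at depth 2
Step 5: exit scope (depth=1)
Step 6: declare f=27 at depth 1
Step 7: declare d=(read f)=27 at depth 1
Step 8: declare d=52 at depth 1
Step 9: declare e=(read d)=52 at depth 1
Visible at query point: d=52 e=52 f=27

Answer: 1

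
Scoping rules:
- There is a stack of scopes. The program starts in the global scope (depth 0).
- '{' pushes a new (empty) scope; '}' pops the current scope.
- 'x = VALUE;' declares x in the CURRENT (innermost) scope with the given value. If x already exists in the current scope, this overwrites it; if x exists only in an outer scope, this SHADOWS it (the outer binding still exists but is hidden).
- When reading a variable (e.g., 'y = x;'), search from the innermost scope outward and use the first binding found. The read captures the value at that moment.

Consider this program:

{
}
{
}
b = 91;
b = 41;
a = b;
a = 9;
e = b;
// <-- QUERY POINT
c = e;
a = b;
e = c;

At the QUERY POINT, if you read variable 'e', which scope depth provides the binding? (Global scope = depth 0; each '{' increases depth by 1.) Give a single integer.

Step 1: enter scope (depth=1)
Step 2: exit scope (depth=0)
Step 3: enter scope (depth=1)
Step 4: exit scope (depth=0)
Step 5: declare b=91 at depth 0
Step 6: declare b=41 at depth 0
Step 7: declare a=(read b)=41 at depth 0
Step 8: declare a=9 at depth 0
Step 9: declare e=(read b)=41 at depth 0
Visible at query point: a=9 b=41 e=41

Answer: 0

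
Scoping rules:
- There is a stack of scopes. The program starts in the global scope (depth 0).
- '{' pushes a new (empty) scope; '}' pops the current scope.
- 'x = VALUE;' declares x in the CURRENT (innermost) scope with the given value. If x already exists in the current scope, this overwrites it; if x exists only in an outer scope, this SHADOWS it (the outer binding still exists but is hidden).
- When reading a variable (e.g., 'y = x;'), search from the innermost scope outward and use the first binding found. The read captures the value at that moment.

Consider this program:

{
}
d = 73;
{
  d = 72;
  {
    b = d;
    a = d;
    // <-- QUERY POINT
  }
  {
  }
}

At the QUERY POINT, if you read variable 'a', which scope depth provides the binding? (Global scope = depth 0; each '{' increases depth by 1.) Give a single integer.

Answer: 2

Derivation:
Step 1: enter scope (depth=1)
Step 2: exit scope (depth=0)
Step 3: declare d=73 at depth 0
Step 4: enter scope (depth=1)
Step 5: declare d=72 at depth 1
Step 6: enter scope (depth=2)
Step 7: declare b=(read d)=72 at depth 2
Step 8: declare a=(read d)=72 at depth 2
Visible at query point: a=72 b=72 d=72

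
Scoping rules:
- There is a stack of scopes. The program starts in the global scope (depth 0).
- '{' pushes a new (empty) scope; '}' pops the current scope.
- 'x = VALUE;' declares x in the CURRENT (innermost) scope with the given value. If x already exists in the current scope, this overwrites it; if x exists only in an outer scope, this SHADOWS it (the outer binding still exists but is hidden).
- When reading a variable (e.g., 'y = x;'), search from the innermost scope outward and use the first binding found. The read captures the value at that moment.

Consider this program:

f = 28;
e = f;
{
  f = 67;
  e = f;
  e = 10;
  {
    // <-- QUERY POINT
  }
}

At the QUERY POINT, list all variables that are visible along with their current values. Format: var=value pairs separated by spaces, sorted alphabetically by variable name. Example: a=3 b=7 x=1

Step 1: declare f=28 at depth 0
Step 2: declare e=(read f)=28 at depth 0
Step 3: enter scope (depth=1)
Step 4: declare f=67 at depth 1
Step 5: declare e=(read f)=67 at depth 1
Step 6: declare e=10 at depth 1
Step 7: enter scope (depth=2)
Visible at query point: e=10 f=67

Answer: e=10 f=67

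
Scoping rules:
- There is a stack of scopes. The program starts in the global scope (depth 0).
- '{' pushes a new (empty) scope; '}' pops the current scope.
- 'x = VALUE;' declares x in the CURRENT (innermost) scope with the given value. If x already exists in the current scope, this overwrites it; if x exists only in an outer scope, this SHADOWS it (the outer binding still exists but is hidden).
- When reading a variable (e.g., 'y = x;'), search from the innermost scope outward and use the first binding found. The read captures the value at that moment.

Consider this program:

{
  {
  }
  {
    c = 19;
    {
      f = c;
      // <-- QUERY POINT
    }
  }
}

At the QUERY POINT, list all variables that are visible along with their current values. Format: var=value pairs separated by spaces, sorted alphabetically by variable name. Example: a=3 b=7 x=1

Step 1: enter scope (depth=1)
Step 2: enter scope (depth=2)
Step 3: exit scope (depth=1)
Step 4: enter scope (depth=2)
Step 5: declare c=19 at depth 2
Step 6: enter scope (depth=3)
Step 7: declare f=(read c)=19 at depth 3
Visible at query point: c=19 f=19

Answer: c=19 f=19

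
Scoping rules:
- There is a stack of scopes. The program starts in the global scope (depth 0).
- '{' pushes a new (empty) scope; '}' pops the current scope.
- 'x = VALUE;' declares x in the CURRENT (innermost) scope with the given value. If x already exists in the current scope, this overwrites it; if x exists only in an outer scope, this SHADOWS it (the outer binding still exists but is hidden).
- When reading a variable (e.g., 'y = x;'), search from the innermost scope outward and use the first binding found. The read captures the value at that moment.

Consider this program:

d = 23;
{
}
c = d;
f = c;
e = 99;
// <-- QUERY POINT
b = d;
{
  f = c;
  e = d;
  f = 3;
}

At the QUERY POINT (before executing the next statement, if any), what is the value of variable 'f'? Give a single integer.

Step 1: declare d=23 at depth 0
Step 2: enter scope (depth=1)
Step 3: exit scope (depth=0)
Step 4: declare c=(read d)=23 at depth 0
Step 5: declare f=(read c)=23 at depth 0
Step 6: declare e=99 at depth 0
Visible at query point: c=23 d=23 e=99 f=23

Answer: 23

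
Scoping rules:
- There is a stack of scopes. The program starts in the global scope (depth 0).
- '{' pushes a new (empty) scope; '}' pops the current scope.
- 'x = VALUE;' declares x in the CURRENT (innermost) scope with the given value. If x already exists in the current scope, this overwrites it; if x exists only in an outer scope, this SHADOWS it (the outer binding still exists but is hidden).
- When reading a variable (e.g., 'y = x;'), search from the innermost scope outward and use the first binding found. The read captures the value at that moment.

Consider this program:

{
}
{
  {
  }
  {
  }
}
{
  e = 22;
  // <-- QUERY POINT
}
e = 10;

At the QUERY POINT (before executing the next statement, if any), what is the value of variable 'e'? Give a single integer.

Step 1: enter scope (depth=1)
Step 2: exit scope (depth=0)
Step 3: enter scope (depth=1)
Step 4: enter scope (depth=2)
Step 5: exit scope (depth=1)
Step 6: enter scope (depth=2)
Step 7: exit scope (depth=1)
Step 8: exit scope (depth=0)
Step 9: enter scope (depth=1)
Step 10: declare e=22 at depth 1
Visible at query point: e=22

Answer: 22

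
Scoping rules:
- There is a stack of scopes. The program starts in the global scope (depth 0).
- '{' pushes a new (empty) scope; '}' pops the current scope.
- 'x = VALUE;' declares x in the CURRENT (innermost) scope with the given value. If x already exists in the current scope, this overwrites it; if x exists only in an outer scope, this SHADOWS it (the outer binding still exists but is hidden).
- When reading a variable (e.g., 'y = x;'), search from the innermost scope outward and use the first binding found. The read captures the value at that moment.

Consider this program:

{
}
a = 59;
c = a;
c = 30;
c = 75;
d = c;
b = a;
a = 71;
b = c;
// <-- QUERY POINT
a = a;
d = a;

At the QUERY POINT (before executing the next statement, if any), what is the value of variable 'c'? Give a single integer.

Answer: 75

Derivation:
Step 1: enter scope (depth=1)
Step 2: exit scope (depth=0)
Step 3: declare a=59 at depth 0
Step 4: declare c=(read a)=59 at depth 0
Step 5: declare c=30 at depth 0
Step 6: declare c=75 at depth 0
Step 7: declare d=(read c)=75 at depth 0
Step 8: declare b=(read a)=59 at depth 0
Step 9: declare a=71 at depth 0
Step 10: declare b=(read c)=75 at depth 0
Visible at query point: a=71 b=75 c=75 d=75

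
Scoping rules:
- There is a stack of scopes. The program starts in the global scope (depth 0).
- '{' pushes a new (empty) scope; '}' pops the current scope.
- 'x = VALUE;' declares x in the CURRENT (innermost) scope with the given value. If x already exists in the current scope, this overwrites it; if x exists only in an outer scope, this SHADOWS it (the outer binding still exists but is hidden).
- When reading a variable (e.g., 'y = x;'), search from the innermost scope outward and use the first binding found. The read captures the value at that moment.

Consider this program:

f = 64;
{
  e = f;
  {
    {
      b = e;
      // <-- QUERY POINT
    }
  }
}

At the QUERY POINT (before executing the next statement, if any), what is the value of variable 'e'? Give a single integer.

Step 1: declare f=64 at depth 0
Step 2: enter scope (depth=1)
Step 3: declare e=(read f)=64 at depth 1
Step 4: enter scope (depth=2)
Step 5: enter scope (depth=3)
Step 6: declare b=(read e)=64 at depth 3
Visible at query point: b=64 e=64 f=64

Answer: 64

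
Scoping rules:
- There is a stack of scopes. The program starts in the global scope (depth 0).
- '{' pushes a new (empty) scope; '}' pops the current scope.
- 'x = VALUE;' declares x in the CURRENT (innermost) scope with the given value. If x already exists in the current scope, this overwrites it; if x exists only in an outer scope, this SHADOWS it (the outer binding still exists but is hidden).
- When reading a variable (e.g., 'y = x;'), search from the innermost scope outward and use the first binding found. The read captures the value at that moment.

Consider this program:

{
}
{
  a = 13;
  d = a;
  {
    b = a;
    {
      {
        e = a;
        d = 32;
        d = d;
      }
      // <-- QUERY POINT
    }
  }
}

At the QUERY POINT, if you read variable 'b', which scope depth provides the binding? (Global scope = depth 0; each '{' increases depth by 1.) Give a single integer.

Answer: 2

Derivation:
Step 1: enter scope (depth=1)
Step 2: exit scope (depth=0)
Step 3: enter scope (depth=1)
Step 4: declare a=13 at depth 1
Step 5: declare d=(read a)=13 at depth 1
Step 6: enter scope (depth=2)
Step 7: declare b=(read a)=13 at depth 2
Step 8: enter scope (depth=3)
Step 9: enter scope (depth=4)
Step 10: declare e=(read a)=13 at depth 4
Step 11: declare d=32 at depth 4
Step 12: declare d=(read d)=32 at depth 4
Step 13: exit scope (depth=3)
Visible at query point: a=13 b=13 d=13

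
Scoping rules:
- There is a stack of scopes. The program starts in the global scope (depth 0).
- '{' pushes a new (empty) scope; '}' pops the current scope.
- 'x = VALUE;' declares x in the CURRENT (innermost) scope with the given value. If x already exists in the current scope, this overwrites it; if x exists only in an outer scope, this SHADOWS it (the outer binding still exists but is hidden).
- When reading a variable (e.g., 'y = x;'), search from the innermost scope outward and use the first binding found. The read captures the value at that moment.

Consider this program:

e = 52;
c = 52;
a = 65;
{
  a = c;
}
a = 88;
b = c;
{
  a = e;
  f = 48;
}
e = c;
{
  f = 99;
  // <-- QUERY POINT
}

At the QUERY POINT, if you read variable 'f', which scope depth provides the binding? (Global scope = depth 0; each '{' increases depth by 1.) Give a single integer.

Answer: 1

Derivation:
Step 1: declare e=52 at depth 0
Step 2: declare c=52 at depth 0
Step 3: declare a=65 at depth 0
Step 4: enter scope (depth=1)
Step 5: declare a=(read c)=52 at depth 1
Step 6: exit scope (depth=0)
Step 7: declare a=88 at depth 0
Step 8: declare b=(read c)=52 at depth 0
Step 9: enter scope (depth=1)
Step 10: declare a=(read e)=52 at depth 1
Step 11: declare f=48 at depth 1
Step 12: exit scope (depth=0)
Step 13: declare e=(read c)=52 at depth 0
Step 14: enter scope (depth=1)
Step 15: declare f=99 at depth 1
Visible at query point: a=88 b=52 c=52 e=52 f=99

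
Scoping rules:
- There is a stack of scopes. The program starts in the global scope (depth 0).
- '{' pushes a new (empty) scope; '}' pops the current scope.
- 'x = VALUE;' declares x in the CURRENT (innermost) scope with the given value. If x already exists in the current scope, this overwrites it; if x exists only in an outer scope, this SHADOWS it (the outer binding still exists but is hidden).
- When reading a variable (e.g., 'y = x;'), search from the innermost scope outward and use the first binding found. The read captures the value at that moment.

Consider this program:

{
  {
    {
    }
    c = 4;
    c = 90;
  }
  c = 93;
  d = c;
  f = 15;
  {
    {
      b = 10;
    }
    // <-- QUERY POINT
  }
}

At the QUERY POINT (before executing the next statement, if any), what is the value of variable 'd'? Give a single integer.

Step 1: enter scope (depth=1)
Step 2: enter scope (depth=2)
Step 3: enter scope (depth=3)
Step 4: exit scope (depth=2)
Step 5: declare c=4 at depth 2
Step 6: declare c=90 at depth 2
Step 7: exit scope (depth=1)
Step 8: declare c=93 at depth 1
Step 9: declare d=(read c)=93 at depth 1
Step 10: declare f=15 at depth 1
Step 11: enter scope (depth=2)
Step 12: enter scope (depth=3)
Step 13: declare b=10 at depth 3
Step 14: exit scope (depth=2)
Visible at query point: c=93 d=93 f=15

Answer: 93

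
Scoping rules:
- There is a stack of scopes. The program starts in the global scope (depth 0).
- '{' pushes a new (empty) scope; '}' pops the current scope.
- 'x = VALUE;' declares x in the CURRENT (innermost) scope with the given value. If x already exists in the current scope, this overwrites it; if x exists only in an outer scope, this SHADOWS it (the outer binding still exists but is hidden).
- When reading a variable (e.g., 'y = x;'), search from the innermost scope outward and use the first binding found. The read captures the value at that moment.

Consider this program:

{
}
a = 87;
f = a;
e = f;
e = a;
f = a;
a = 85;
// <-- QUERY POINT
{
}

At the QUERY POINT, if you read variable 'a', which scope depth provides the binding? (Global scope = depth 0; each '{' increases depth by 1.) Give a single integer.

Step 1: enter scope (depth=1)
Step 2: exit scope (depth=0)
Step 3: declare a=87 at depth 0
Step 4: declare f=(read a)=87 at depth 0
Step 5: declare e=(read f)=87 at depth 0
Step 6: declare e=(read a)=87 at depth 0
Step 7: declare f=(read a)=87 at depth 0
Step 8: declare a=85 at depth 0
Visible at query point: a=85 e=87 f=87

Answer: 0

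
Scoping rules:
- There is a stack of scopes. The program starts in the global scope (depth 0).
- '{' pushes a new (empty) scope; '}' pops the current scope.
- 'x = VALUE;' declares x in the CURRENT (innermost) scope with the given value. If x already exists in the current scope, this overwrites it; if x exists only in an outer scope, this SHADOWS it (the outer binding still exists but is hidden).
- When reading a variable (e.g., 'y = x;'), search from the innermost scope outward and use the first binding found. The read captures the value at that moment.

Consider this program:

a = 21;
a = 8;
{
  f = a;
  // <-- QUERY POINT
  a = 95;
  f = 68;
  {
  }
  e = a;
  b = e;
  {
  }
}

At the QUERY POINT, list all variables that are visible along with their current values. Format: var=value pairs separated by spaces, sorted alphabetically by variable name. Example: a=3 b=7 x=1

Step 1: declare a=21 at depth 0
Step 2: declare a=8 at depth 0
Step 3: enter scope (depth=1)
Step 4: declare f=(read a)=8 at depth 1
Visible at query point: a=8 f=8

Answer: a=8 f=8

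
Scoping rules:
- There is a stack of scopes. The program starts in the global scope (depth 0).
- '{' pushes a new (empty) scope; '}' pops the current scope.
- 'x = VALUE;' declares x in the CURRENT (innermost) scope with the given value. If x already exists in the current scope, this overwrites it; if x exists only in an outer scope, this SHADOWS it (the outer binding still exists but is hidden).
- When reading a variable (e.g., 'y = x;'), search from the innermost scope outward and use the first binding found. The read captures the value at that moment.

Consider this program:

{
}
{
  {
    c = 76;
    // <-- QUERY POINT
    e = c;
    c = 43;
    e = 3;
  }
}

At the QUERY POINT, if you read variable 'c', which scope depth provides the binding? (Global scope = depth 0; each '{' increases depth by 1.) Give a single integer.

Answer: 2

Derivation:
Step 1: enter scope (depth=1)
Step 2: exit scope (depth=0)
Step 3: enter scope (depth=1)
Step 4: enter scope (depth=2)
Step 5: declare c=76 at depth 2
Visible at query point: c=76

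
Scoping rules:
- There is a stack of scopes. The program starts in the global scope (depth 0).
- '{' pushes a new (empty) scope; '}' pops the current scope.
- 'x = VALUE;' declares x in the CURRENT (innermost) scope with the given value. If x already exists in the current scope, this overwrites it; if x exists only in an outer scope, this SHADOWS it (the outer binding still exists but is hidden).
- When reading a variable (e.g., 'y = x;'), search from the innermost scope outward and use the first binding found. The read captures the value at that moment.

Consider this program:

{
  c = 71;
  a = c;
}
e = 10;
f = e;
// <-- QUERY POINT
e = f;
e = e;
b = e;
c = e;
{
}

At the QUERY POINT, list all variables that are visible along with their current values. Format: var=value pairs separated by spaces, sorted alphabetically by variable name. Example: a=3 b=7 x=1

Answer: e=10 f=10

Derivation:
Step 1: enter scope (depth=1)
Step 2: declare c=71 at depth 1
Step 3: declare a=(read c)=71 at depth 1
Step 4: exit scope (depth=0)
Step 5: declare e=10 at depth 0
Step 6: declare f=(read e)=10 at depth 0
Visible at query point: e=10 f=10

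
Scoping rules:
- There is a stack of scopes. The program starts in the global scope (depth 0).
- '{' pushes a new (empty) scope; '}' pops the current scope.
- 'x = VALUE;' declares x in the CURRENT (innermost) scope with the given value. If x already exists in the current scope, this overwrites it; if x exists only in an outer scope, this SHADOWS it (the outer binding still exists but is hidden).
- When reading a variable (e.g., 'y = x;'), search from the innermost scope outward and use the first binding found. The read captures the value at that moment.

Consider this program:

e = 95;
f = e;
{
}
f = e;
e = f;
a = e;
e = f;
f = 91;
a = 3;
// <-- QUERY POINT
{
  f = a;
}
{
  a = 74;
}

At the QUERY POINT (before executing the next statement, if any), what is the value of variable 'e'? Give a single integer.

Step 1: declare e=95 at depth 0
Step 2: declare f=(read e)=95 at depth 0
Step 3: enter scope (depth=1)
Step 4: exit scope (depth=0)
Step 5: declare f=(read e)=95 at depth 0
Step 6: declare e=(read f)=95 at depth 0
Step 7: declare a=(read e)=95 at depth 0
Step 8: declare e=(read f)=95 at depth 0
Step 9: declare f=91 at depth 0
Step 10: declare a=3 at depth 0
Visible at query point: a=3 e=95 f=91

Answer: 95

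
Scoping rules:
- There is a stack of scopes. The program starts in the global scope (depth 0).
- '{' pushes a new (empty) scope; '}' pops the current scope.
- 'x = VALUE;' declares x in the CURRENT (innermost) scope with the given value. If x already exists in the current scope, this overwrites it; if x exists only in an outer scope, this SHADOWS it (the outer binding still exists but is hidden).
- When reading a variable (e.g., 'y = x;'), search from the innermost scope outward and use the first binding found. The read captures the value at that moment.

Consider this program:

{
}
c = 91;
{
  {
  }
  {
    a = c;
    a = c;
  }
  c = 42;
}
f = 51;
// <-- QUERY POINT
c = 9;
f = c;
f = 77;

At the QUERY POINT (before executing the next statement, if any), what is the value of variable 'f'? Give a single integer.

Step 1: enter scope (depth=1)
Step 2: exit scope (depth=0)
Step 3: declare c=91 at depth 0
Step 4: enter scope (depth=1)
Step 5: enter scope (depth=2)
Step 6: exit scope (depth=1)
Step 7: enter scope (depth=2)
Step 8: declare a=(read c)=91 at depth 2
Step 9: declare a=(read c)=91 at depth 2
Step 10: exit scope (depth=1)
Step 11: declare c=42 at depth 1
Step 12: exit scope (depth=0)
Step 13: declare f=51 at depth 0
Visible at query point: c=91 f=51

Answer: 51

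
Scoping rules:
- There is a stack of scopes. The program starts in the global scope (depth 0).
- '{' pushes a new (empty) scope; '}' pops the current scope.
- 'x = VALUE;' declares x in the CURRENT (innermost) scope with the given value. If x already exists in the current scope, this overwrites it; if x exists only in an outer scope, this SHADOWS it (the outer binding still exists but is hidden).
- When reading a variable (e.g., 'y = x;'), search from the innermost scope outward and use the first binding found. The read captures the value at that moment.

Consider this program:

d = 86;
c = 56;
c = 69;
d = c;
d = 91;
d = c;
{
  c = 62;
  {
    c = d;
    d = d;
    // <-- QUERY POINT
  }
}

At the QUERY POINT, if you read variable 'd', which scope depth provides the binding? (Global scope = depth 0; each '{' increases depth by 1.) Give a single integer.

Step 1: declare d=86 at depth 0
Step 2: declare c=56 at depth 0
Step 3: declare c=69 at depth 0
Step 4: declare d=(read c)=69 at depth 0
Step 5: declare d=91 at depth 0
Step 6: declare d=(read c)=69 at depth 0
Step 7: enter scope (depth=1)
Step 8: declare c=62 at depth 1
Step 9: enter scope (depth=2)
Step 10: declare c=(read d)=69 at depth 2
Step 11: declare d=(read d)=69 at depth 2
Visible at query point: c=69 d=69

Answer: 2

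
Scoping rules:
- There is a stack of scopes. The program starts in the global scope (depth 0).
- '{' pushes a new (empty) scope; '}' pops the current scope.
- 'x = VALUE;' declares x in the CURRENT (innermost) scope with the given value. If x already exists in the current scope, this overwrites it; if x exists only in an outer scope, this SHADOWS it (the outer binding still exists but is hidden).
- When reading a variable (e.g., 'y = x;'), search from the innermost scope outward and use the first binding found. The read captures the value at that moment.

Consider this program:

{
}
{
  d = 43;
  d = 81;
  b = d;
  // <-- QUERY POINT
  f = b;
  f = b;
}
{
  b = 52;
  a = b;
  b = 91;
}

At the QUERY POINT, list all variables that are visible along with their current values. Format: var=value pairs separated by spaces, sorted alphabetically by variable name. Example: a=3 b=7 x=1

Answer: b=81 d=81

Derivation:
Step 1: enter scope (depth=1)
Step 2: exit scope (depth=0)
Step 3: enter scope (depth=1)
Step 4: declare d=43 at depth 1
Step 5: declare d=81 at depth 1
Step 6: declare b=(read d)=81 at depth 1
Visible at query point: b=81 d=81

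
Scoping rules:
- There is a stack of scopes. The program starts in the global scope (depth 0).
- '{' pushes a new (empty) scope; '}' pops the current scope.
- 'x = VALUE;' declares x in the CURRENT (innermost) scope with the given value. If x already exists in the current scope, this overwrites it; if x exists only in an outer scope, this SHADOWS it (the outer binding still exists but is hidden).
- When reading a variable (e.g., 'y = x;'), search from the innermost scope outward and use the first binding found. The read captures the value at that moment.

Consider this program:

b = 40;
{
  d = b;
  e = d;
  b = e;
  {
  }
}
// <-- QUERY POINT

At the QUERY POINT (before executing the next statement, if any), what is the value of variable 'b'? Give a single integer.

Answer: 40

Derivation:
Step 1: declare b=40 at depth 0
Step 2: enter scope (depth=1)
Step 3: declare d=(read b)=40 at depth 1
Step 4: declare e=(read d)=40 at depth 1
Step 5: declare b=(read e)=40 at depth 1
Step 6: enter scope (depth=2)
Step 7: exit scope (depth=1)
Step 8: exit scope (depth=0)
Visible at query point: b=40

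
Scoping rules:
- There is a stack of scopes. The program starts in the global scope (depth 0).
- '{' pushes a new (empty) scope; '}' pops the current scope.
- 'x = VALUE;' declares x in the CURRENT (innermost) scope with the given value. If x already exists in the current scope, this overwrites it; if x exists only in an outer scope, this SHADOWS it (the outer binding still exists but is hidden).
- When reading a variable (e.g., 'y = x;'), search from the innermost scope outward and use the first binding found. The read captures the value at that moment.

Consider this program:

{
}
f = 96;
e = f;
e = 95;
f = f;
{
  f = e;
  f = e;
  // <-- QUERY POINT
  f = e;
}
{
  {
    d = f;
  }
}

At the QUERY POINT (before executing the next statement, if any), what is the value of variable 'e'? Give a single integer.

Step 1: enter scope (depth=1)
Step 2: exit scope (depth=0)
Step 3: declare f=96 at depth 0
Step 4: declare e=(read f)=96 at depth 0
Step 5: declare e=95 at depth 0
Step 6: declare f=(read f)=96 at depth 0
Step 7: enter scope (depth=1)
Step 8: declare f=(read e)=95 at depth 1
Step 9: declare f=(read e)=95 at depth 1
Visible at query point: e=95 f=95

Answer: 95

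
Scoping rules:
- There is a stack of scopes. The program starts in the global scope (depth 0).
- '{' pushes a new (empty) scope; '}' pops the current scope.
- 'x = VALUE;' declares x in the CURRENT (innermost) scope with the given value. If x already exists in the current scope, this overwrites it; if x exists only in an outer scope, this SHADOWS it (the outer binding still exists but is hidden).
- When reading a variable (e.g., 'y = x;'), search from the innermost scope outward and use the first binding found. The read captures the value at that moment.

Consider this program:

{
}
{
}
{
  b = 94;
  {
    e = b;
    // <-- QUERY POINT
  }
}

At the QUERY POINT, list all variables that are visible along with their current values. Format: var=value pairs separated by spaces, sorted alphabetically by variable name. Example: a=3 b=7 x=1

Answer: b=94 e=94

Derivation:
Step 1: enter scope (depth=1)
Step 2: exit scope (depth=0)
Step 3: enter scope (depth=1)
Step 4: exit scope (depth=0)
Step 5: enter scope (depth=1)
Step 6: declare b=94 at depth 1
Step 7: enter scope (depth=2)
Step 8: declare e=(read b)=94 at depth 2
Visible at query point: b=94 e=94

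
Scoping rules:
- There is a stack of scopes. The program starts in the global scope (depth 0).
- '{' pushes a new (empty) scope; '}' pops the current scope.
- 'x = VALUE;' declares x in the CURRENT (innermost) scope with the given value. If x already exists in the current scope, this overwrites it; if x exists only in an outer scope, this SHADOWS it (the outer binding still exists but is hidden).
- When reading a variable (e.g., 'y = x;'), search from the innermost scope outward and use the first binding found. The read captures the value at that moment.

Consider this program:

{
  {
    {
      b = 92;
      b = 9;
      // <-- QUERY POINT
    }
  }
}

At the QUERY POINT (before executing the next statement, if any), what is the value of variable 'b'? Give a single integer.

Answer: 9

Derivation:
Step 1: enter scope (depth=1)
Step 2: enter scope (depth=2)
Step 3: enter scope (depth=3)
Step 4: declare b=92 at depth 3
Step 5: declare b=9 at depth 3
Visible at query point: b=9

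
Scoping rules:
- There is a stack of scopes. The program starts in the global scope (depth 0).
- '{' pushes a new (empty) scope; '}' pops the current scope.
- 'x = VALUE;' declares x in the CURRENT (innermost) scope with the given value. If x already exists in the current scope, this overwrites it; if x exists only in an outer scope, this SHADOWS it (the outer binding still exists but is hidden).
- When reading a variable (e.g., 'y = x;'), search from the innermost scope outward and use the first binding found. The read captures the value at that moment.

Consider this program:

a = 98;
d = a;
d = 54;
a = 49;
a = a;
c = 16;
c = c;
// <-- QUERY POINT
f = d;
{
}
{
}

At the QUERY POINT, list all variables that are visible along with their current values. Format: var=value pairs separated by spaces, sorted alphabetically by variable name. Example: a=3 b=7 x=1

Step 1: declare a=98 at depth 0
Step 2: declare d=(read a)=98 at depth 0
Step 3: declare d=54 at depth 0
Step 4: declare a=49 at depth 0
Step 5: declare a=(read a)=49 at depth 0
Step 6: declare c=16 at depth 0
Step 7: declare c=(read c)=16 at depth 0
Visible at query point: a=49 c=16 d=54

Answer: a=49 c=16 d=54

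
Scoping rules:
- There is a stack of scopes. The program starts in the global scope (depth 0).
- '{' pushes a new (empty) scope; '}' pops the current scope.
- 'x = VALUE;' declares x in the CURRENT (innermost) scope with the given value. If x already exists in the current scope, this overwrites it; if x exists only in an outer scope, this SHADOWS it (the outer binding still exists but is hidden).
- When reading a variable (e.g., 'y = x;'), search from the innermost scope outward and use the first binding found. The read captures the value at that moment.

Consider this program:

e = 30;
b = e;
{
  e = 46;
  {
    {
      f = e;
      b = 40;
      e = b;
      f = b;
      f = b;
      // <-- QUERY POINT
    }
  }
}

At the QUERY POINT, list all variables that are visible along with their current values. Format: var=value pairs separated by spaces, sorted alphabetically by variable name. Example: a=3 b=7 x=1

Answer: b=40 e=40 f=40

Derivation:
Step 1: declare e=30 at depth 0
Step 2: declare b=(read e)=30 at depth 0
Step 3: enter scope (depth=1)
Step 4: declare e=46 at depth 1
Step 5: enter scope (depth=2)
Step 6: enter scope (depth=3)
Step 7: declare f=(read e)=46 at depth 3
Step 8: declare b=40 at depth 3
Step 9: declare e=(read b)=40 at depth 3
Step 10: declare f=(read b)=40 at depth 3
Step 11: declare f=(read b)=40 at depth 3
Visible at query point: b=40 e=40 f=40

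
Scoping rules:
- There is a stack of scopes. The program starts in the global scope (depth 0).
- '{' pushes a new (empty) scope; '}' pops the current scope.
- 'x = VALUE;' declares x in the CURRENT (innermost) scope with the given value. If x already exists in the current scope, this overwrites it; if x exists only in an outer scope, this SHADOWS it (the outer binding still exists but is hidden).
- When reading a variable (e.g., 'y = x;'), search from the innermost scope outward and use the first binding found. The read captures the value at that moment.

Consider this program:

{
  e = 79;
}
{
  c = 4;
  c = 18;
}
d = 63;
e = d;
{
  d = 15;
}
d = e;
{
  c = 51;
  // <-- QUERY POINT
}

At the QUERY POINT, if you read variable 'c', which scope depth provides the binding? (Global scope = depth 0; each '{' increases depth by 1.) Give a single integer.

Answer: 1

Derivation:
Step 1: enter scope (depth=1)
Step 2: declare e=79 at depth 1
Step 3: exit scope (depth=0)
Step 4: enter scope (depth=1)
Step 5: declare c=4 at depth 1
Step 6: declare c=18 at depth 1
Step 7: exit scope (depth=0)
Step 8: declare d=63 at depth 0
Step 9: declare e=(read d)=63 at depth 0
Step 10: enter scope (depth=1)
Step 11: declare d=15 at depth 1
Step 12: exit scope (depth=0)
Step 13: declare d=(read e)=63 at depth 0
Step 14: enter scope (depth=1)
Step 15: declare c=51 at depth 1
Visible at query point: c=51 d=63 e=63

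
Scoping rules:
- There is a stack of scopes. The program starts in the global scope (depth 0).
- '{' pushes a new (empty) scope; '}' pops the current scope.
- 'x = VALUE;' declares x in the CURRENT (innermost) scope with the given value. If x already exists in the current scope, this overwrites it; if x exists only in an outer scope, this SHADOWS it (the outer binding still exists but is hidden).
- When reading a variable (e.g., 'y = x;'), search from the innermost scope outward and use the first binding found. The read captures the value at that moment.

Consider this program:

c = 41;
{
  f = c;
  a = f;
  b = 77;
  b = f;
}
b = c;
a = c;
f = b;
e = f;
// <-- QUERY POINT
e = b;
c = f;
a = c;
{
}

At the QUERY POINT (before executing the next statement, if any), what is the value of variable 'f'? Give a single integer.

Answer: 41

Derivation:
Step 1: declare c=41 at depth 0
Step 2: enter scope (depth=1)
Step 3: declare f=(read c)=41 at depth 1
Step 4: declare a=(read f)=41 at depth 1
Step 5: declare b=77 at depth 1
Step 6: declare b=(read f)=41 at depth 1
Step 7: exit scope (depth=0)
Step 8: declare b=(read c)=41 at depth 0
Step 9: declare a=(read c)=41 at depth 0
Step 10: declare f=(read b)=41 at depth 0
Step 11: declare e=(read f)=41 at depth 0
Visible at query point: a=41 b=41 c=41 e=41 f=41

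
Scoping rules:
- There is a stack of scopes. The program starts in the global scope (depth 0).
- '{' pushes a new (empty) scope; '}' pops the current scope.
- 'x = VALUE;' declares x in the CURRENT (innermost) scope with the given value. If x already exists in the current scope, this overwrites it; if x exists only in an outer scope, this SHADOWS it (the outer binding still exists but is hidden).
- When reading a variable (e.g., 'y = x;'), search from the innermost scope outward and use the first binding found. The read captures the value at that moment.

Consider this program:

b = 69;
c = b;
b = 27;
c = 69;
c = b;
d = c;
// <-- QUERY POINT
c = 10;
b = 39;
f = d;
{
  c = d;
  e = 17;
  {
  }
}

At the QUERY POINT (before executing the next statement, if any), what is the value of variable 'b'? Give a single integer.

Answer: 27

Derivation:
Step 1: declare b=69 at depth 0
Step 2: declare c=(read b)=69 at depth 0
Step 3: declare b=27 at depth 0
Step 4: declare c=69 at depth 0
Step 5: declare c=(read b)=27 at depth 0
Step 6: declare d=(read c)=27 at depth 0
Visible at query point: b=27 c=27 d=27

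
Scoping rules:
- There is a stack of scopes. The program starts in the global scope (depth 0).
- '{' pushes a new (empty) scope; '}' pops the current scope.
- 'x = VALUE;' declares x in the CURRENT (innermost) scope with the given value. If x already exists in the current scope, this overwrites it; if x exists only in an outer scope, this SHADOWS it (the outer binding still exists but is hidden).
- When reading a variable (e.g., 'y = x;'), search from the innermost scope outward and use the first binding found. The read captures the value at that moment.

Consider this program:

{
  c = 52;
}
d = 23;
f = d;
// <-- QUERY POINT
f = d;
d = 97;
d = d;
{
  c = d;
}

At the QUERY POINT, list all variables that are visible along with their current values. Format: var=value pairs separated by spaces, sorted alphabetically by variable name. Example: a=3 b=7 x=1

Answer: d=23 f=23

Derivation:
Step 1: enter scope (depth=1)
Step 2: declare c=52 at depth 1
Step 3: exit scope (depth=0)
Step 4: declare d=23 at depth 0
Step 5: declare f=(read d)=23 at depth 0
Visible at query point: d=23 f=23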